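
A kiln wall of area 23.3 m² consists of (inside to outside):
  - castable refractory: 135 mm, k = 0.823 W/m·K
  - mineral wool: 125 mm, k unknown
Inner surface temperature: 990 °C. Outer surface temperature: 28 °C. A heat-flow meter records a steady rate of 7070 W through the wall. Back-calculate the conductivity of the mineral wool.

Series thermal resistances:
R_castable refractory = L/(kA) = 0.135/(0.823×23.3) = 0.00704 K/W
Sum of known resistances R_other = 0.00704 K/W
Total R = ΔT/Q = 962/7070 = 0.1361 K/W
R_mineral wool = R_total − R_other = 0.129 K/W
k = L/(R·A) = 0.125/(0.129×23.3)

k ≈ 0.0416 W/(m·K)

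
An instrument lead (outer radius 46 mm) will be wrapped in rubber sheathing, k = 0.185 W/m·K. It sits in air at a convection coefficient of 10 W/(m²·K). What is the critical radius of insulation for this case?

For a cylinder r_cr = k/h = 0.185/10
r_cr = 18.5 mm; since the bare radius (46 mm) is above r_cr, any added insulation will reduce heat loss.

r_cr ≈ 18.5 mm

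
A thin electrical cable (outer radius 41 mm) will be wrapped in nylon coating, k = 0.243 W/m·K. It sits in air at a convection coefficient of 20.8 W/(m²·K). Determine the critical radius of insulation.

For a cylinder r_cr = k/h = 0.243/20.8
r_cr = 11.7 mm; since the bare radius (41 mm) is above r_cr, any added insulation will reduce heat loss.

r_cr ≈ 11.7 mm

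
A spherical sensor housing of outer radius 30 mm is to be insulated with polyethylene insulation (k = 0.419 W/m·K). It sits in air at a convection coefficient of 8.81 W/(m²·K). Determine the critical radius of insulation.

r_cr ≈ 95.1 mm

For a sphere r_cr = 2k/h = 2×0.419/8.81
r_cr = 95.1 mm; since the bare radius (30 mm) is below r_cr, adding a thin layer of insulation will *increase* heat loss.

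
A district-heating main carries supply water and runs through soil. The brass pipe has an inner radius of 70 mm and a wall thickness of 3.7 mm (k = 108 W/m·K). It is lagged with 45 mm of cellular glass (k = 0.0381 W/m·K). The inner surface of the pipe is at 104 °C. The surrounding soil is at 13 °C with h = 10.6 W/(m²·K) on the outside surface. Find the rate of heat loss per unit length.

Treating each annulus and film as a series resistance:
R_brass pipe wall = ln(73.7/70)/(2π×108×1) = 7.59×10^-5 K/W
R_cellular glass = ln(118.7/73.7)/(2π×0.0381×1) = 1.991 K/W
R_outer film = 1/(h_o·2πr_oL) = 1/(10.6×2π×0.1187×1) = 0.1265 K/W
R_total = 2.117 K/W
Q = ΔT/R_total = 91/2.117

q′ ≈ 43 W/m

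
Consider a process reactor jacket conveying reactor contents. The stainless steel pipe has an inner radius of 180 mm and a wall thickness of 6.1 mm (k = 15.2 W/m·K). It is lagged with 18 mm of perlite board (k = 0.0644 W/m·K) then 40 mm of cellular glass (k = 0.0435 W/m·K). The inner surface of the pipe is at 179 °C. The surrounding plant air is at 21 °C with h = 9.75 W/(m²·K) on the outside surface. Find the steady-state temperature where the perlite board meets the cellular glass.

T ≈ 141 °C

For a radial system each layer contributes R = ln(r_out/r_in)/(2πkL); films add R = 1/(hA).
R_stainless steel pipe wall = ln(186.1/180)/(2π×15.2×1) = 3.49×10^-4 K/W
R_perlite board = ln(204.1/186.1)/(2π×0.0644×1) = 0.2282 K/W
R_cellular glass = ln(244.1/204.1)/(2π×0.0435×1) = 0.6548 K/W
R_outer film = 1/(h_o·2πr_oL) = 1/(9.75×2π×0.2441×1) = 0.06687 K/W
R_total = 0.9502 K/W
Q = ΔT/R_total = 158/0.9502
Q = 166 W/m
T_interface = T_inner − Q·ΣR(inner→interface) = 179 − 166×0.2285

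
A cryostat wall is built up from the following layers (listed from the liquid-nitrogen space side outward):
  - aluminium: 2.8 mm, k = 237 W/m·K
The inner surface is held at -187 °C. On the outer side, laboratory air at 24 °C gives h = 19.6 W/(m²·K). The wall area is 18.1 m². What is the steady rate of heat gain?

Series thermal resistances:
R_aluminium = L/(kA) = 0.0028/(237×18.1) = 6.527×10^-7 K/W
R_outer film = 1/(h_o·A) = 1/(19.6×18.1) = 0.002819 K/W
R_total = 0.002819 K/W
Q = ΔT / R_total = 211 / 0.002819

Q ≈ 74800 W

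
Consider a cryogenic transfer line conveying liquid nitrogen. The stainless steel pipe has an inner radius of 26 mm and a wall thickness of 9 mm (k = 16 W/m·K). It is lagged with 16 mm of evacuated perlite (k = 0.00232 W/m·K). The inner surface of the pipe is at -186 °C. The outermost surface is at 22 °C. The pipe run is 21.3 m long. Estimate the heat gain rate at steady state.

For a radial system each layer contributes R = ln(r_out/r_in)/(2πkL); films add R = 1/(hA).
R_stainless steel pipe wall = ln(35/26)/(2π×16×21.3) = 1.388×10^-4 K/W
R_evacuated perlite = ln(51/35)/(2π×0.00232×21.3) = 1.213 K/W
R_total = 1.213 K/W
Q = ΔT/R_total = 208/1.213

Q ≈ 172 W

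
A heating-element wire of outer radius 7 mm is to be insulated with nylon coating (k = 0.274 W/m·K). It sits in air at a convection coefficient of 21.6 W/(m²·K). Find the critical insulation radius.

For a cylinder r_cr = k/h = 0.274/21.6
r_cr = 12.7 mm; since the bare radius (7 mm) is below r_cr, adding a thin layer of insulation will *increase* heat loss.

r_cr ≈ 12.7 mm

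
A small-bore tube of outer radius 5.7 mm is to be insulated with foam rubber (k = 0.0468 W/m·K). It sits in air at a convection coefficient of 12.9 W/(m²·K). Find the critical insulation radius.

For a cylinder r_cr = k/h = 0.0468/12.9
r_cr = 3.63 mm; since the bare radius (5.7 mm) is above r_cr, any added insulation will reduce heat loss.

r_cr ≈ 3.63 mm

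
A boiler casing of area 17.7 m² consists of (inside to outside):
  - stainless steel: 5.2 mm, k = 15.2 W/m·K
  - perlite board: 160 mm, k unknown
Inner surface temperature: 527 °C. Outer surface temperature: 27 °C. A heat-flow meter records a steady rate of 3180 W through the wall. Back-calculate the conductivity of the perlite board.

Series thermal resistances:
R_stainless steel = L/(kA) = 0.0052/(15.2×17.7) = 1.933×10^-5 K/W
Sum of known resistances R_other = 1.933×10^-5 K/W
Total R = ΔT/Q = 500/3180 = 0.1572 K/W
R_perlite board = R_total − R_other = 0.1572 K/W
k = L/(R·A) = 0.16/(0.1572×17.7)

k ≈ 0.0575 W/(m·K)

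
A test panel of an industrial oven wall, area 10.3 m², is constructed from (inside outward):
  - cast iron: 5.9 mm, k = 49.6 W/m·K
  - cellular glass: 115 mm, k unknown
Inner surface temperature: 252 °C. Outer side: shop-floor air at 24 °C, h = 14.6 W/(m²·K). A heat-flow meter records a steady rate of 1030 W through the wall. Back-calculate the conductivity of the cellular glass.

k ≈ 0.052 W/(m·K)

Using the resistance-network approach (series):
R_cast iron = L/(kA) = 0.0059/(49.6×10.3) = 1.155×10^-5 K/W
R_outer film = 1/(h_o·A) = 1/(14.6×10.3) = 0.00665 K/W
Sum of known resistances R_other = 0.006661 K/W
Total R = ΔT/Q = 228/1030 = 0.2214 K/W
R_cellular glass = R_total − R_other = 0.2147 K/W
k = L/(R·A) = 0.115/(0.2147×10.3)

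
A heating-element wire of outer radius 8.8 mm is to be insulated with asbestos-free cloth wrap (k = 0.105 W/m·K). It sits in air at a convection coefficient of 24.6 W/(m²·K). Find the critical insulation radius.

For a cylinder r_cr = k/h = 0.105/24.6
r_cr = 4.27 mm; since the bare radius (8.8 mm) is above r_cr, any added insulation will reduce heat loss.

r_cr ≈ 4.27 mm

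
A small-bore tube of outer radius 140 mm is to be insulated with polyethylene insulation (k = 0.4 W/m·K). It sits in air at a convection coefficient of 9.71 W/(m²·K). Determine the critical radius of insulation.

For a cylinder r_cr = k/h = 0.4/9.71
r_cr = 41.2 mm; since the bare radius (140 mm) is above r_cr, any added insulation will reduce heat loss.

r_cr ≈ 41.2 mm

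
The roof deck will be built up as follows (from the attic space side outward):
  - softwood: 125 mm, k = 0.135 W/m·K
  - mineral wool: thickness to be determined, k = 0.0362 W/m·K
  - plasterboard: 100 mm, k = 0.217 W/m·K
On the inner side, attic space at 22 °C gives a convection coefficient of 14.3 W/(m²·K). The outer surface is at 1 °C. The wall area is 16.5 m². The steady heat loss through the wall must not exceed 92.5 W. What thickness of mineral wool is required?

L ≈ 82.9 mm

Using the resistance-network approach (series):
R_inner film = 1/(h_i·A) = 1/(14.3×16.5) = 0.004238 K/W
R_softwood = L/(kA) = 0.125/(0.135×16.5) = 0.05612 K/W
R_plasterboard = L/(kA) = 0.1/(0.217×16.5) = 0.02793 K/W
Sum of the known resistances R_other = 0.08828 K/W
Required total resistance R_tot = ΔT/Q_allow = 21/92.5 = 0.227 K/W
R_mineral wool = R_tot − R_other = 0.1387 K/W
L = R·k·A = 0.1387×0.0362×16.5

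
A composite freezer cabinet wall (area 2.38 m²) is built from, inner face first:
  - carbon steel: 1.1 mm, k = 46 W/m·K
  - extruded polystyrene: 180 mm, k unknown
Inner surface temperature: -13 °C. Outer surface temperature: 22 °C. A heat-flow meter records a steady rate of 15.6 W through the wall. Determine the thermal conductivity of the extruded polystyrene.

Series thermal resistances:
R_carbon steel = L/(kA) = 0.0011/(46×2.38) = 1.005×10^-5 K/W
Sum of known resistances R_other = 1.005×10^-5 K/W
Total R = ΔT/Q = 35/15.6 = 2.244 K/W
R_extruded polystyrene = R_total − R_other = 2.244 K/W
k = L/(R·A) = 0.18/(2.244×2.38)

k ≈ 0.0337 W/(m·K)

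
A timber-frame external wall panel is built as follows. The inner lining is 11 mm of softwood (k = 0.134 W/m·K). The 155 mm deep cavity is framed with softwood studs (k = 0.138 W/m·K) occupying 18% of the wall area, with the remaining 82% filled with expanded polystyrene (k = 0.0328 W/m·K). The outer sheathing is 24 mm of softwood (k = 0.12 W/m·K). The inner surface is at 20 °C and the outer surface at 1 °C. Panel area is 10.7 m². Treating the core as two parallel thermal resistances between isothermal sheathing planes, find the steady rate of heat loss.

Sheathing layers in series; stud and cavity paths in parallel between them.
R_inner = 0.011/(0.134×10.7) = 0.007672 K/W
R_stud  = 0.155/(0.138×0.18×10.7) = 0.5832 K/W
R_cav   = 0.155/(0.0328×0.82×10.7) = 0.5386 K/W
1/R_core = 1/R_stud + 1/R_cav → R_core = 0.28 K/W
R_outer = 0.024/(0.12×10.7) = 0.01869 K/W
R_total = 0.3064 K/W
Q = ΔT/R_total = 19/0.3064

Q ≈ 62 W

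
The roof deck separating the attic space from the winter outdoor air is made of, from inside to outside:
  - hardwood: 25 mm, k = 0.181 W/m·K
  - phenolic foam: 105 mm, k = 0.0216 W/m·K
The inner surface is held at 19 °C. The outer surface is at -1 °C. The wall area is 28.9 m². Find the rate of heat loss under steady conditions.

Q ≈ 116 W

Series thermal resistances:
R_hardwood = L/(kA) = 0.025/(0.181×28.9) = 0.004779 K/W
R_phenolic foam = L/(kA) = 0.105/(0.0216×28.9) = 0.1682 K/W
R_total = 0.173 K/W
Q = ΔT / R_total = 20 / 0.173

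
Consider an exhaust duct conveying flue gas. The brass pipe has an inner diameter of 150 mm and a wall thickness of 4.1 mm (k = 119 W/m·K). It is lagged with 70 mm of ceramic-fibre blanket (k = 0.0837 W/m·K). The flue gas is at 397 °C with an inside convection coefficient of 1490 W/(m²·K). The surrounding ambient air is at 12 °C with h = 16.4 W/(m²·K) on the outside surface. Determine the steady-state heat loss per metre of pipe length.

q′ ≈ 303 W/m

Treating each annulus and film as a series resistance:
R_inner film = 1/(h_i·2πr₁L) = 1/(1490×2π×0.075×1) = 0.001424 K/W
R_brass pipe wall = ln(79.1/75)/(2π×119×1) = 7.118×10^-5 K/W
R_ceramic-fibre blanket = ln(149.1/79.1)/(2π×0.0837×1) = 1.205 K/W
R_outer film = 1/(h_o·2πr_oL) = 1/(16.4×2π×0.1491×1) = 0.06509 K/W
R_total = 1.272 K/W
Q = ΔT/R_total = 385/1.272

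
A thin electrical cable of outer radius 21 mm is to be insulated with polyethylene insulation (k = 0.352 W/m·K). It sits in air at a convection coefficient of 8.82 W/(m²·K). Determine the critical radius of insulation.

For a cylinder r_cr = k/h = 0.352/8.82
r_cr = 39.9 mm; since the bare radius (21 mm) is below r_cr, adding a thin layer of insulation will *increase* heat loss.

r_cr ≈ 39.9 mm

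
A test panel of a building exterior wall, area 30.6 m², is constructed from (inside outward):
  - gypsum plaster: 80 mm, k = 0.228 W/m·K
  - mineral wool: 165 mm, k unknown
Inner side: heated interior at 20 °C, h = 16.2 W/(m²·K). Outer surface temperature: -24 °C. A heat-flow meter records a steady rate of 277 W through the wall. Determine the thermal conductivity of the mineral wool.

Using the resistance-network approach (series):
R_inner film = 1/(h_i·A) = 1/(16.2×30.6) = 0.002017 K/W
R_gypsum plaster = L/(kA) = 0.08/(0.228×30.6) = 0.01147 K/W
Sum of known resistances R_other = 0.01348 K/W
Total R = ΔT/Q = 44/277 = 0.1588 K/W
R_mineral wool = R_total − R_other = 0.1454 K/W
k = L/(R·A) = 0.165/(0.1454×30.6)

k ≈ 0.0371 W/(m·K)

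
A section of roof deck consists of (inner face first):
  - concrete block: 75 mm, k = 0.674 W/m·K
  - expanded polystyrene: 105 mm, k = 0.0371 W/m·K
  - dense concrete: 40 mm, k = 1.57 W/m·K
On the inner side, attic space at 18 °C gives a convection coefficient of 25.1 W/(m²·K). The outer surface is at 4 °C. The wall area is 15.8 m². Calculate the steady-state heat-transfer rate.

Q ≈ 73.6 W

Using the resistance-network approach (series):
R_inner film = 1/(h_i·A) = 1/(25.1×15.8) = 0.002522 K/W
R_concrete block = L/(kA) = 0.075/(0.674×15.8) = 0.007043 K/W
R_expanded polystyrene = L/(kA) = 0.105/(0.0371×15.8) = 0.1791 K/W
R_dense concrete = L/(kA) = 0.04/(1.57×15.8) = 0.001613 K/W
R_total = 0.1903 K/W
Q = ΔT / R_total = 14 / 0.1903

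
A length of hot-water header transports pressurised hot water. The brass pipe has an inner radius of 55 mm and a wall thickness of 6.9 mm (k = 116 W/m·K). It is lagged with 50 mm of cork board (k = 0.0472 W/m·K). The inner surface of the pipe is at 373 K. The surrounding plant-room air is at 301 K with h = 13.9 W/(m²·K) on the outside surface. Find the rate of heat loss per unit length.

Cylindrical conduction, so R = ln(r₂/r₁)/(2πkL) per layer, in series:
R_brass pipe wall = ln(61.9/55)/(2π×116×1) = 1.622×10^-4 K/W
R_cork board = ln(111.9/61.9)/(2π×0.0472×1) = 1.996 K/W
R_outer film = 1/(h_o·2πr_oL) = 1/(13.9×2π×0.1119×1) = 0.1023 K/W
R_total = 2.099 K/W
Q = ΔT/R_total = 72/2.099

q′ ≈ 34.3 W/m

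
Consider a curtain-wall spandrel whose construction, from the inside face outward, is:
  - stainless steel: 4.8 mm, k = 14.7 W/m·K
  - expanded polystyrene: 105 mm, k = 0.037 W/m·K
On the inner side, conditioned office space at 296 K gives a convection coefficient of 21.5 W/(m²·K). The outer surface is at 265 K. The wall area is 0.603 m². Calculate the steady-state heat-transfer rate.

Using the resistance-network approach (series):
R_inner film = 1/(h_i·A) = 1/(21.5×0.603) = 0.07713 K/W
R_stainless steel = L/(kA) = 0.0048/(14.7×0.603) = 5.415×10^-4 K/W
R_expanded polystyrene = L/(kA) = 0.105/(0.037×0.603) = 4.706 K/W
R_total = 4.784 K/W
Q = ΔT / R_total = 31 / 4.784

Q ≈ 6.48 W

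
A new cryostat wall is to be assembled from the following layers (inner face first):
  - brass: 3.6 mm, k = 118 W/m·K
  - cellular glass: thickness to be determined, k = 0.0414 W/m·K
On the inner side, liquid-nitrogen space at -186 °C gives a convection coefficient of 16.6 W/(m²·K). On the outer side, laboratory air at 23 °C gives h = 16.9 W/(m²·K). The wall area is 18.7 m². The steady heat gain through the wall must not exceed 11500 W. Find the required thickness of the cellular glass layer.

L ≈ 9.12 mm

Model the wall as resistances in series:
R_inner film = 1/(h_i·A) = 1/(16.6×18.7) = 0.003221 K/W
R_brass = L/(kA) = 0.0036/(118×18.7) = 1.631×10^-6 K/W
R_outer film = 1/(h_o·A) = 1/(16.9×18.7) = 0.003164 K/W
Sum of the known resistances R_other = 0.006387 K/W
Required total resistance R_tot = ΔT/Q_allow = 209/11500 = 0.01817 K/W
R_cellular glass = R_tot − R_other = 0.01179 K/W
L = R·k·A = 0.01179×0.0414×18.7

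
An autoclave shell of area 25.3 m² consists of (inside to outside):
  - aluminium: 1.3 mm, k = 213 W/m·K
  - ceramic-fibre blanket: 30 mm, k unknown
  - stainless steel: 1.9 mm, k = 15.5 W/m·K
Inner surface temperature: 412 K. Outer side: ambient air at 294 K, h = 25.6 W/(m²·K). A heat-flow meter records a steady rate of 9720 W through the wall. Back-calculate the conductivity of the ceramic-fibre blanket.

Model the wall as resistances in series:
R_aluminium = L/(kA) = 0.0013/(213×25.3) = 2.412×10^-7 K/W
R_stainless steel = L/(kA) = 0.0019/(15.5×25.3) = 4.845×10^-6 K/W
R_outer film = 1/(h_o·A) = 1/(25.6×25.3) = 0.001544 K/W
Sum of known resistances R_other = 0.001549 K/W
Total R = ΔT/Q = 118/9720 = 0.01214 K/W
R_ceramic-fibre blanket = R_total − R_other = 0.01059 K/W
k = L/(R·A) = 0.03/(0.01059×25.3)

k ≈ 0.112 W/(m·K)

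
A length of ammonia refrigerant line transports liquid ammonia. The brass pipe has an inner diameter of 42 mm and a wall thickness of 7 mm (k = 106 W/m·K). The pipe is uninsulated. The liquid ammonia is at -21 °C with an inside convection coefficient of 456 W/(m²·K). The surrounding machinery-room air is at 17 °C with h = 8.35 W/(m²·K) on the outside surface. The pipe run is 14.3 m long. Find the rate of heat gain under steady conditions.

Q ≈ 779 W

Per-layer cylindrical resistances, series-summed:
R_inner film = 1/(h_i·2πr₁L) = 1/(456×2π×0.021×14.3) = 0.001162 K/W
R_brass pipe wall = ln(28/21)/(2π×106×14.3) = 3.021×10^-5 K/W
R_outer film = 1/(h_o·2πr_oL) = 1/(8.35×2π×0.028×14.3) = 0.0476 K/W
R_total = 0.0488 K/W
Q = ΔT/R_total = 38/0.0488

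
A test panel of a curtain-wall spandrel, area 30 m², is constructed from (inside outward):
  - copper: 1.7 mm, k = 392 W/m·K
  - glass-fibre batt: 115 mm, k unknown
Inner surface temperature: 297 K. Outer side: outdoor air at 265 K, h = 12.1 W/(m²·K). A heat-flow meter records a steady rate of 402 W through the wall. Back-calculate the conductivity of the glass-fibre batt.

Using the resistance-network approach (series):
R_copper = L/(kA) = 0.0017/(392×30) = 1.446×10^-7 K/W
R_outer film = 1/(h_o·A) = 1/(12.1×30) = 0.002755 K/W
Sum of known resistances R_other = 0.002755 K/W
Total R = ΔT/Q = 32/402 = 0.0796 K/W
R_glass-fibre batt = R_total − R_other = 0.07685 K/W
k = L/(R·A) = 0.115/(0.07685×30)

k ≈ 0.0499 W/(m·K)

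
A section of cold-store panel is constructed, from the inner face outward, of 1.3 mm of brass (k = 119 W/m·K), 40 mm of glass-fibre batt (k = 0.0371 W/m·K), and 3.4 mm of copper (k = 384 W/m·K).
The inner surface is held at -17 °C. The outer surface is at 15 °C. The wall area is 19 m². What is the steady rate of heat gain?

Model the wall as resistances in series:
R_brass = L/(kA) = 0.0013/(119×19) = 5.75×10^-7 K/W
R_glass-fibre batt = L/(kA) = 0.04/(0.0371×19) = 0.05675 K/W
R_copper = L/(kA) = 0.0034/(384×19) = 4.66×10^-7 K/W
R_total = 0.05675 K/W
Q = ΔT / R_total = 32 / 0.05675

Q ≈ 564 W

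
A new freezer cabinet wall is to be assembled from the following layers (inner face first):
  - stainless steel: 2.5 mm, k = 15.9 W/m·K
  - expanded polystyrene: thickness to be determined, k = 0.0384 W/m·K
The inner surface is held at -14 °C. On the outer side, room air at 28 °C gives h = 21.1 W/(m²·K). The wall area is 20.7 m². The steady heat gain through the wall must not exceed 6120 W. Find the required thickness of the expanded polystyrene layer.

L ≈ 3.63 mm

Thermal resistances in series:
R_stainless steel = L/(kA) = 0.0025/(15.9×20.7) = 7.596×10^-6 K/W
R_outer film = 1/(h_o·A) = 1/(21.1×20.7) = 0.00229 K/W
Sum of the known resistances R_other = 0.002297 K/W
Required total resistance R_tot = ΔT/Q_allow = 42/6120 = 0.006863 K/W
R_expanded polystyrene = R_tot − R_other = 0.004566 K/W
L = R·k·A = 0.004566×0.0384×20.7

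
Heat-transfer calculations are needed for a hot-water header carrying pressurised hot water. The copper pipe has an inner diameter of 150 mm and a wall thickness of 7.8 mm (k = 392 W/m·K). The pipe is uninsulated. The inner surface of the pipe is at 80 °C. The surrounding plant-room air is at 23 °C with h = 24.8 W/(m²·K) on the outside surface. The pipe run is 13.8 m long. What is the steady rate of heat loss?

Cylindrical conduction, so R = ln(r₂/r₁)/(2πkL) per layer, in series:
R_copper pipe wall = ln(82.8/75)/(2π×392×13.8) = 2.911×10^-6 K/W
R_outer film = 1/(h_o·2πr_oL) = 1/(24.8×2π×0.0828×13.8) = 0.005616 K/W
R_total = 0.005619 K/W
Q = ΔT/R_total = 57/0.005619

Q ≈ 10100 W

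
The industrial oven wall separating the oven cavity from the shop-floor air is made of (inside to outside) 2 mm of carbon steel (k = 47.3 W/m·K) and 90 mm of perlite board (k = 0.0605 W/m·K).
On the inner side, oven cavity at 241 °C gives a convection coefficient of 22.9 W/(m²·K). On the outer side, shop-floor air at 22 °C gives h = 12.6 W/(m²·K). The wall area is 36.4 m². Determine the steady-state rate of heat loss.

Treating each layer as a thermal resistance in series:
R_inner film = 1/(h_i·A) = 1/(22.9×36.4) = 0.0012 K/W
R_carbon steel = L/(kA) = 0.002/(47.3×36.4) = 1.162×10^-6 K/W
R_perlite board = L/(kA) = 0.09/(0.0605×36.4) = 0.04087 K/W
R_outer film = 1/(h_o·A) = 1/(12.6×36.4) = 0.00218 K/W
R_total = 0.04425 K/W
Q = ΔT / R_total = 219 / 0.04425

Q ≈ 4950 W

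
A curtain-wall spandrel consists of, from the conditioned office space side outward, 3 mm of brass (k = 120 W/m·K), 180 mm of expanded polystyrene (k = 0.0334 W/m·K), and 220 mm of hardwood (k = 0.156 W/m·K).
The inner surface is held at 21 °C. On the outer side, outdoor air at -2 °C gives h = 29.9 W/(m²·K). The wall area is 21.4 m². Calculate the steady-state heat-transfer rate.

Treating each layer as a thermal resistance in series:
R_brass = L/(kA) = 0.003/(120×21.4) = 1.168×10^-6 K/W
R_expanded polystyrene = L/(kA) = 0.18/(0.0334×21.4) = 0.2518 K/W
R_hardwood = L/(kA) = 0.22/(0.156×21.4) = 0.0659 K/W
R_outer film = 1/(h_o·A) = 1/(29.9×21.4) = 0.001563 K/W
R_total = 0.3193 K/W
Q = ΔT / R_total = 23 / 0.3193

Q ≈ 72 W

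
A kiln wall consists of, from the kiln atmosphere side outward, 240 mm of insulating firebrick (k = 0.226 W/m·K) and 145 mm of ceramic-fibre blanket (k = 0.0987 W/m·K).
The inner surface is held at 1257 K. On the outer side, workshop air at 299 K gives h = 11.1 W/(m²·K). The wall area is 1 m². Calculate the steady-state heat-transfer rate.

Q ≈ 365 W

Model the wall as resistances in series:
R_insulating firebrick = L/(kA) = 0.24/(0.226×1) = 1.062 K/W
R_ceramic-fibre blanket = L/(kA) = 0.145/(0.0987×1) = 1.469 K/W
R_outer film = 1/(h_o·A) = 1/(11.1×1) = 0.09009 K/W
R_total = 2.621 K/W
Q = ΔT / R_total = 958 / 2.621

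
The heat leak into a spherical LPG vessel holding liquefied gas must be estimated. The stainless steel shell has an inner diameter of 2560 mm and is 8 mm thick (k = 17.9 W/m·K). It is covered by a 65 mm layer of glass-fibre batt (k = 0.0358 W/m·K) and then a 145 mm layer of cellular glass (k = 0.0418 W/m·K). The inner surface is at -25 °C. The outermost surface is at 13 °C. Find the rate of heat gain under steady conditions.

Q ≈ 173 W

Radial (spherical) resistances in series:
R_stainless steel shell = (1/1.28 − 1/1.288)/(4π×17.9) = 2.157×10^-5 K/W
R_glass-fibre batt = (1/1.288 − 1/1.353)/(4π×0.0358) = 0.08291 K/W
R_cellular glass = (1/1.353 − 1/1.498)/(4π×0.0418) = 0.1362 K/W
R_total = 0.2191 K/W
Q = ΔT/R_total = 38/0.2191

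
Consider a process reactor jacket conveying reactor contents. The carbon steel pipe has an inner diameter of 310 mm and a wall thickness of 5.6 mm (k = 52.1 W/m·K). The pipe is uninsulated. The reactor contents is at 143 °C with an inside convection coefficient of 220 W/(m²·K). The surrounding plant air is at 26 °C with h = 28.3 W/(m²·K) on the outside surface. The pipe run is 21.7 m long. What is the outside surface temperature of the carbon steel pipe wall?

T ≈ 129 °C

Per-layer cylindrical resistances, series-summed:
R_inner film = 1/(h_i·2πr₁L) = 1/(220×2π×0.155×21.7) = 2.151×10^-4 K/W
R_carbon steel pipe wall = ln(160.6/155)/(2π×52.1×21.7) = 4.996×10^-6 K/W
R_outer film = 1/(h_o·2πr_oL) = 1/(28.3×2π×0.1606×21.7) = 0.001614 K/W
R_total = 0.001834 K/W
Q = ΔT/R_total = 117/0.001834
Q = 63800 W
T_interface = T_inner − Q·ΣR(inner→interface) = 143 − 63800×2.201×10^-4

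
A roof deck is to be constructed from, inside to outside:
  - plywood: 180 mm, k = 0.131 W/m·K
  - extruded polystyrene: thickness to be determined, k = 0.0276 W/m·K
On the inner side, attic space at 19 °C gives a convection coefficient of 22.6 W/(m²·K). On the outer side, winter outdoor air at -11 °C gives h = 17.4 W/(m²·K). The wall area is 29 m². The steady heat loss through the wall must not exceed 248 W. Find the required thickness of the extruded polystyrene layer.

Model the wall as resistances in series:
R_inner film = 1/(h_i·A) = 1/(22.6×29) = 0.001526 K/W
R_plywood = L/(kA) = 0.18/(0.131×29) = 0.04738 K/W
R_outer film = 1/(h_o·A) = 1/(17.4×29) = 0.001982 K/W
Sum of the known resistances R_other = 0.05089 K/W
Required total resistance R_tot = ΔT/Q_allow = 30/248 = 0.121 K/W
R_extruded polystyrene = R_tot − R_other = 0.07008 K/W
L = R·k·A = 0.07008×0.0276×29

L ≈ 56.1 mm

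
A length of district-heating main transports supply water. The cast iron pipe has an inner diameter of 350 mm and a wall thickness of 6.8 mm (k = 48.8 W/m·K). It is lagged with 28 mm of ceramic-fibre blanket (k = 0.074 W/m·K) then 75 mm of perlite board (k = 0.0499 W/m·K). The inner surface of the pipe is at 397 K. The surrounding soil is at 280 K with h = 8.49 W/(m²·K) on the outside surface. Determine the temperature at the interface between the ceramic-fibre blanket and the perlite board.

T ≈ 370 K

Treating each annulus and film as a series resistance:
R_cast iron pipe wall = ln(181.8/175)/(2π×48.8×1) = 1.243×10^-4 K/W
R_ceramic-fibre blanket = ln(209.8/181.8)/(2π×0.074×1) = 0.3081 K/W
R_perlite board = ln(284.8/209.8)/(2π×0.0499×1) = 0.9748 K/W
R_outer film = 1/(h_o·2πr_oL) = 1/(8.49×2π×0.2848×1) = 0.06582 K/W
R_total = 1.349 K/W
Q = ΔT/R_total = 117/1.349
Q = 86.7 W/m
T_interface = T_inner − Q·ΣR(inner→interface) = 397 − 86.7×0.3082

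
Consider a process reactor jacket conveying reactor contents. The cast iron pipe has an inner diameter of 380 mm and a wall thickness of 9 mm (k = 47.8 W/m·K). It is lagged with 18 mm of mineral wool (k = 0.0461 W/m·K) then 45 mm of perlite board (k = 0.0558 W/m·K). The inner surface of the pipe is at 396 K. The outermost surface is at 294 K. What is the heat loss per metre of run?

Cylindrical conduction, so R = ln(r₂/r₁)/(2πkL) per layer, in series:
R_cast iron pipe wall = ln(199/190)/(2π×47.8×1) = 1.541×10^-4 K/W
R_mineral wool = ln(217/199)/(2π×0.0461×1) = 0.299 K/W
R_perlite board = ln(262/217)/(2π×0.0558×1) = 0.5375 K/W
R_total = 0.8366 K/W
Q = ΔT/R_total = 102/0.8366

q′ ≈ 122 W/m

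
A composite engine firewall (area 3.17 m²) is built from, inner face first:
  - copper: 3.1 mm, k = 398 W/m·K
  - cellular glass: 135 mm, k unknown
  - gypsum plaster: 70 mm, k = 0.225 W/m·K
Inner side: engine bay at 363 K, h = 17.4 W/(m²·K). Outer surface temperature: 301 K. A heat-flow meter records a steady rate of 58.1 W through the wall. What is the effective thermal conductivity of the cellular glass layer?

Model the wall as resistances in series:
R_inner film = 1/(h_i·A) = 1/(17.4×3.17) = 0.01813 K/W
R_copper = L/(kA) = 0.0031/(398×3.17) = 2.457×10^-6 K/W
R_gypsum plaster = L/(kA) = 0.07/(0.225×3.17) = 0.09814 K/W
Sum of known resistances R_other = 0.1163 K/W
Total R = ΔT/Q = 62/58.1 = 1.067 K/W
R_cellular glass = R_total − R_other = 0.9509 K/W
k = L/(R·A) = 0.135/(0.9509×3.17)

k ≈ 0.0448 W/(m·K)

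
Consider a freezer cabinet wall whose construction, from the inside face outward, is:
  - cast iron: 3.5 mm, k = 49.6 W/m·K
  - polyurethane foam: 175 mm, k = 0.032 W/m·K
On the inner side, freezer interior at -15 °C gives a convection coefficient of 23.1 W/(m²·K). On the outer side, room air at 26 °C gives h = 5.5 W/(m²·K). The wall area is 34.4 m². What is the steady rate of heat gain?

Q ≈ 248 W

Model the wall as resistances in series:
R_inner film = 1/(h_i·A) = 1/(23.1×34.4) = 0.001258 K/W
R_cast iron = L/(kA) = 0.0035/(49.6×34.4) = 2.051×10^-6 K/W
R_polyurethane foam = L/(kA) = 0.175/(0.032×34.4) = 0.159 K/W
R_outer film = 1/(h_o·A) = 1/(5.5×34.4) = 0.005285 K/W
R_total = 0.1655 K/W
Q = ΔT / R_total = 41 / 0.1655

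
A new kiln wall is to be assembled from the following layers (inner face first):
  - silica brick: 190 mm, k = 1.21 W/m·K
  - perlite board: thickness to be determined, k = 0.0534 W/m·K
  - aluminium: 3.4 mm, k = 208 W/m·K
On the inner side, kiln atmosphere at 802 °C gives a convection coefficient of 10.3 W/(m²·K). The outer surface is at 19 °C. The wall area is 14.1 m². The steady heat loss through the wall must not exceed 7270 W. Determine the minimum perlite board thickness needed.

L ≈ 67.5 mm

Treating each layer as a thermal resistance in series:
R_inner film = 1/(h_i·A) = 1/(10.3×14.1) = 0.006886 K/W
R_silica brick = L/(kA) = 0.19/(1.21×14.1) = 0.01114 K/W
R_aluminium = L/(kA) = 0.0034/(208×14.1) = 1.159×10^-6 K/W
Sum of the known resistances R_other = 0.01802 K/W
Required total resistance R_tot = ΔT/Q_allow = 783/7270 = 0.1077 K/W
R_perlite board = R_tot − R_other = 0.08968 K/W
L = R·k·A = 0.08968×0.0534×14.1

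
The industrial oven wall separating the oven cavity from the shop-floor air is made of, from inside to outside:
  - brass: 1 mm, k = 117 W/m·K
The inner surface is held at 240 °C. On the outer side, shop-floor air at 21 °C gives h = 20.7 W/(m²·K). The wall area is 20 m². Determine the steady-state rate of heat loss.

Treating each layer as a thermal resistance in series:
R_brass = L/(kA) = 0.001/(117×20) = 4.274×10^-7 K/W
R_outer film = 1/(h_o·A) = 1/(20.7×20) = 0.002415 K/W
R_total = 0.002416 K/W
Q = ΔT / R_total = 219 / 0.002416

Q ≈ 90600 W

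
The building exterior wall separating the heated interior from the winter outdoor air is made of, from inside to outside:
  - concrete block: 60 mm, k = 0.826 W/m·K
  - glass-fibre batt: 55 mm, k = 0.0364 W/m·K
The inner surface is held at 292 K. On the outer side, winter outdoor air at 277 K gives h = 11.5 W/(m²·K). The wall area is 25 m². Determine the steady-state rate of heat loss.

Thermal resistances in series:
R_concrete block = L/(kA) = 0.06/(0.826×25) = 0.002906 K/W
R_glass-fibre batt = L/(kA) = 0.055/(0.0364×25) = 0.06044 K/W
R_outer film = 1/(h_o·A) = 1/(11.5×25) = 0.003478 K/W
R_total = 0.06682 K/W
Q = ΔT / R_total = 15 / 0.06682

Q ≈ 224 W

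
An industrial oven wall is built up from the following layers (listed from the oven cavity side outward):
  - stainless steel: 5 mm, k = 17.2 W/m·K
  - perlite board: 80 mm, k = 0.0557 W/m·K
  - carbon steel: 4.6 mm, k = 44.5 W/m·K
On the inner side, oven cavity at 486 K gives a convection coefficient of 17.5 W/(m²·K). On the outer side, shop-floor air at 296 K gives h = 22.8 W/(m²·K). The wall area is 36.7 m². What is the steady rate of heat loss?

Model the wall as resistances in series:
R_inner film = 1/(h_i·A) = 1/(17.5×36.7) = 0.001557 K/W
R_stainless steel = L/(kA) = 0.005/(17.2×36.7) = 7.921×10^-6 K/W
R_perlite board = L/(kA) = 0.08/(0.0557×36.7) = 0.03914 K/W
R_carbon steel = L/(kA) = 0.0046/(44.5×36.7) = 2.817×10^-6 K/W
R_outer film = 1/(h_o·A) = 1/(22.8×36.7) = 0.001195 K/W
R_total = 0.0419 K/W
Q = ΔT / R_total = 190 / 0.0419

Q ≈ 4530 W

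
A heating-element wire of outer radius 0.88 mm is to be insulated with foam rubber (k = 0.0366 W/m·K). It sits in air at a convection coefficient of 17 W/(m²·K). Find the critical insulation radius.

r_cr ≈ 2.15 mm

For a cylinder r_cr = k/h = 0.0366/17
r_cr = 2.15 mm; since the bare radius (0.88 mm) is below r_cr, adding a thin layer of insulation will *increase* heat loss.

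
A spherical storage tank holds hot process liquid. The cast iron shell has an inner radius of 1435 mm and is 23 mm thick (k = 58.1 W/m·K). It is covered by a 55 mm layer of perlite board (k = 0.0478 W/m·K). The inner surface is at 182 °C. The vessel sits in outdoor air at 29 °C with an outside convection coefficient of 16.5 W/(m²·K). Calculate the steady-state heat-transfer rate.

Each spherical layer contributes R = (1/r_i − 1/r_o)/(4πk):
R_cast iron shell = (1/1.435 − 1/1.458)/(4π×58.1) = 1.506×10^-5 K/W
R_perlite board = (1/1.458 − 1/1.513)/(4π×0.0478) = 0.04151 K/W
R_outer film = 1/(h·4πr_o²) = 1/(16.5×4π×1.513²) = 0.002107 K/W
R_total = 0.04363 K/W
Q = ΔT/R_total = 153/0.04363

Q ≈ 3510 W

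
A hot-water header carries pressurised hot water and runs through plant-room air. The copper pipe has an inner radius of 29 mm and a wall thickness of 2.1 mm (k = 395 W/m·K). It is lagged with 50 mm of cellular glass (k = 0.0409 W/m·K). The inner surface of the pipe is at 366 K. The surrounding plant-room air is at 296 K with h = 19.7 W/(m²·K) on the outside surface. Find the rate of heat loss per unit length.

q′ ≈ 18.3 W/m

Treating each annulus and film as a series resistance:
R_copper pipe wall = ln(31.1/29)/(2π×395×1) = 2.817×10^-5 K/W
R_cellular glass = ln(81.1/31.1)/(2π×0.0409×1) = 3.73 K/W
R_outer film = 1/(h_o·2πr_oL) = 1/(19.7×2π×0.0811×1) = 0.09962 K/W
R_total = 3.829 K/W
Q = ΔT/R_total = 70/3.829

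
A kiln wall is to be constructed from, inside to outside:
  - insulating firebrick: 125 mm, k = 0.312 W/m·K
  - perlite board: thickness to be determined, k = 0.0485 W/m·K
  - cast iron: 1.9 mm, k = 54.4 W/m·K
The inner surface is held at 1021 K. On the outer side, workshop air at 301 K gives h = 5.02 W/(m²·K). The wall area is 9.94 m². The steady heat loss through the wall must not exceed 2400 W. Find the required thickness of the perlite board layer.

L ≈ 116 mm

Treating each layer as a thermal resistance in series:
R_insulating firebrick = L/(kA) = 0.125/(0.312×9.94) = 0.04031 K/W
R_cast iron = L/(kA) = 0.0019/(54.4×9.94) = 3.514×10^-6 K/W
R_outer film = 1/(h_o·A) = 1/(5.02×9.94) = 0.02004 K/W
Sum of the known resistances R_other = 0.06035 K/W
Required total resistance R_tot = ΔT/Q_allow = 720/2400 = 0.3 K/W
R_perlite board = R_tot − R_other = 0.2396 K/W
L = R·k·A = 0.2396×0.0485×9.94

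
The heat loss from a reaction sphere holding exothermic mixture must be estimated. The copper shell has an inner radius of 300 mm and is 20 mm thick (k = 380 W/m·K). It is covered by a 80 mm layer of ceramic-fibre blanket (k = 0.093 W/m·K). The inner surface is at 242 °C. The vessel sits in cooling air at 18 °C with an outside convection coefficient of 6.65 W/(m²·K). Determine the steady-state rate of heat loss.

For a spherical shell R = (1/r₁ − 1/r₂)/(4πk); film R = 1/(h·4πr²). In series:
R_copper shell = (1/0.3 − 1/0.32)/(4π×380) = 4.363×10^-5 K/W
R_ceramic-fibre blanket = (1/0.32 − 1/0.4)/(4π×0.093) = 0.5348 K/W
R_outer film = 1/(h·4πr_o²) = 1/(6.65×4π×0.4²) = 0.07479 K/W
R_total = 0.6096 K/W
Q = ΔT/R_total = 224/0.6096

Q ≈ 367 W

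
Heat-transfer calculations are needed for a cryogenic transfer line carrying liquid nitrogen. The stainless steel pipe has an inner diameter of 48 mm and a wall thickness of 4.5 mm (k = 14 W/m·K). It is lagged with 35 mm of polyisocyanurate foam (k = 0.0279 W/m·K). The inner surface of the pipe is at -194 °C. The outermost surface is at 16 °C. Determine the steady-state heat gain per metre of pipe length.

q′ ≈ 45.9 W/m

Radial resistances (cylindrical: R_cond = ln(r_o/r_i)/(2πkL), R_conv = 1/(h·2πrL)):
R_stainless steel pipe wall = ln(28.5/24)/(2π×14×1) = 0.001954 K/W
R_polyisocyanurate foam = ln(63.5/28.5)/(2π×0.0279×1) = 4.57 K/W
R_total = 4.572 K/W
Q = ΔT/R_total = 210/4.572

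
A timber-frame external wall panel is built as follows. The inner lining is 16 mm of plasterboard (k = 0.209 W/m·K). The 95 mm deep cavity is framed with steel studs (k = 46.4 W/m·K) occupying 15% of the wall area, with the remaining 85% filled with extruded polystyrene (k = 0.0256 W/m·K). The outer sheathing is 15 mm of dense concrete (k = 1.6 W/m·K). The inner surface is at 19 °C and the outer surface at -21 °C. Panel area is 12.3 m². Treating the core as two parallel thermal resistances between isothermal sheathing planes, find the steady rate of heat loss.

Sheathing layers in series; stud and cavity paths in parallel between them.
R_inner = 0.016/(0.209×12.3) = 0.006224 K/W
R_stud  = 0.095/(46.4×0.15×12.3) = 0.00111 K/W
R_cav   = 0.095/(0.0256×0.85×12.3) = 0.3549 K/W
1/R_core = 1/R_stud + 1/R_cav → R_core = 0.001106 K/W
R_outer = 0.015/(1.6×12.3) = 7.622×10^-4 K/W
R_total = 0.008092 K/W
Q = ΔT/R_total = 40/0.008092

Q ≈ 4940 W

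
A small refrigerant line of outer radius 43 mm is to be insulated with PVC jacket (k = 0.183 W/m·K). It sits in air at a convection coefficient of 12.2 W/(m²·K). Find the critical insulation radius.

r_cr ≈ 15 mm

For a cylinder r_cr = k/h = 0.183/12.2
r_cr = 15 mm; since the bare radius (43 mm) is above r_cr, any added insulation will reduce heat loss.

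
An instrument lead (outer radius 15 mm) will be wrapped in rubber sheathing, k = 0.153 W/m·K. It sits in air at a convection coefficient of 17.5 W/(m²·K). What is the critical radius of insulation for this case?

r_cr ≈ 8.74 mm

For a cylinder r_cr = k/h = 0.153/17.5
r_cr = 8.74 mm; since the bare radius (15 mm) is above r_cr, any added insulation will reduce heat loss.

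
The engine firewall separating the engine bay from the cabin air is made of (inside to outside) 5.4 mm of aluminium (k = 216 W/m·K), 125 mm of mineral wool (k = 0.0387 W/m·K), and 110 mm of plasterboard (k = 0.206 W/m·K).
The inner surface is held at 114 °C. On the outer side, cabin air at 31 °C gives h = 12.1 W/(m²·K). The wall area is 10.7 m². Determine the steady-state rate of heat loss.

Q ≈ 231 W

Using the resistance-network approach (series):
R_aluminium = L/(kA) = 0.0054/(216×10.7) = 2.336×10^-6 K/W
R_mineral wool = L/(kA) = 0.125/(0.0387×10.7) = 0.3019 K/W
R_plasterboard = L/(kA) = 0.11/(0.206×10.7) = 0.0499 K/W
R_outer film = 1/(h_o·A) = 1/(12.1×10.7) = 0.007724 K/W
R_total = 0.3595 K/W
Q = ΔT / R_total = 83 / 0.3595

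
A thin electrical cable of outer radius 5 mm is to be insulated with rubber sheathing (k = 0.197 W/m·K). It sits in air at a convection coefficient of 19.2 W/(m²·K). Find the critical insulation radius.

For a cylinder r_cr = k/h = 0.197/19.2
r_cr = 10.3 mm; since the bare radius (5 mm) is below r_cr, adding a thin layer of insulation will *increase* heat loss.

r_cr ≈ 10.3 mm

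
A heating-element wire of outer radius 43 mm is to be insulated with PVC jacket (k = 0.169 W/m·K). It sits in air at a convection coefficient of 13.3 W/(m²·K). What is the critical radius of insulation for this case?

For a cylinder r_cr = k/h = 0.169/13.3
r_cr = 12.7 mm; since the bare radius (43 mm) is above r_cr, any added insulation will reduce heat loss.

r_cr ≈ 12.7 mm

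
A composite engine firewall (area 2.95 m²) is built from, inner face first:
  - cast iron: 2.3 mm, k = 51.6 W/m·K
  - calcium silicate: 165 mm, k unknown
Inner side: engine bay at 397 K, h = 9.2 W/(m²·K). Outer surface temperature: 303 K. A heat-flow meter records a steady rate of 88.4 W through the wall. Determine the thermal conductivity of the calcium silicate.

k ≈ 0.0545 W/(m·K)

Treating each layer as a thermal resistance in series:
R_inner film = 1/(h_i·A) = 1/(9.2×2.95) = 0.03685 K/W
R_cast iron = L/(kA) = 0.0023/(51.6×2.95) = 1.511×10^-5 K/W
Sum of known resistances R_other = 0.03686 K/W
Total R = ΔT/Q = 94/88.4 = 1.063 K/W
R_calcium silicate = R_total − R_other = 1.026 K/W
k = L/(R·A) = 0.165/(1.026×2.95)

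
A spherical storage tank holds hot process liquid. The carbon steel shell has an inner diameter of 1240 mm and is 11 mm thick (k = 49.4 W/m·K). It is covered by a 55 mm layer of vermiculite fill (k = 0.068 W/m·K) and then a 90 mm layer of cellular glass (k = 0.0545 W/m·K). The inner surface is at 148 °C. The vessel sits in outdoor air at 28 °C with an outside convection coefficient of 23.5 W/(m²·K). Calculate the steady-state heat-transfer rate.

Radial (spherical) resistances in series:
R_carbon steel shell = (1/0.62 − 1/0.631)/(4π×49.4) = 4.529×10^-5 K/W
R_vermiculite fill = (1/0.631 − 1/0.686)/(4π×0.068) = 0.1487 K/W
R_cellular glass = (1/0.686 − 1/0.776)/(4π×0.0545) = 0.2469 K/W
R_outer film = 1/(h·4πr_o²) = 1/(23.5×4π×0.776²) = 0.005623 K/W
R_total = 0.4012 K/W
Q = ΔT/R_total = 120/0.4012

Q ≈ 299 W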